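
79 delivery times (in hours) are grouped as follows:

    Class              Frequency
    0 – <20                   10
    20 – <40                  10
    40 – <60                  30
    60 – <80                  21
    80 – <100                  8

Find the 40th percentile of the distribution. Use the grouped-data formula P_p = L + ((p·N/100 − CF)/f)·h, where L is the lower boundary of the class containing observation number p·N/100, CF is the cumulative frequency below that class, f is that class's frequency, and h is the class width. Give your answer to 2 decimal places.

N = 79; target position k = 40/100 · 79 = 31.6.
Cumulative frequencies: 10, 20, 50, 71, 79.
Observation 31.6 falls in the class 40 – <60.
L = 40, CF = 20, f = 30, h = 20.
P40 = 40 + ((31.6 − 20)/30)·20 = 40 + 7.73333 = 47.7333.

47.73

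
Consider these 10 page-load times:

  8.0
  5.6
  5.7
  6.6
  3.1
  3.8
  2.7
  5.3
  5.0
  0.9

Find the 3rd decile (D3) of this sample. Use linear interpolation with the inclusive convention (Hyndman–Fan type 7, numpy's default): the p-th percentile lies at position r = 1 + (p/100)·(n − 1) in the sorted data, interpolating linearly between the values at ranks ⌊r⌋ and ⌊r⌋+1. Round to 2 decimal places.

Sorted: 0.9, 2.7, 3.1, 3.8, 5.0, 5.3, 5.6, 5.7, 6.6, 8.0.
n = 10.
r = 1 + (30/100)·(10 − 1) = 1 + 2.7 = 3.7.
Rank 3 is 3.1 and rank 4 is 3.8.
Interpolate: 3.1 + 0.7·(3.8 − 3.1) = 3.1 + 0.7·0.7 = 3.59.

3.59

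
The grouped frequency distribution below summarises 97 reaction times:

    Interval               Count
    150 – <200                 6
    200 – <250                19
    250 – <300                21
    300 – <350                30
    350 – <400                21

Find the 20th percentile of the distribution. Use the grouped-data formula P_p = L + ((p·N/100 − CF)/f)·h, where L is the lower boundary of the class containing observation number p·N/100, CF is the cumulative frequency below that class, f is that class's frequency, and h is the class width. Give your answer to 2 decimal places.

235.26

N = 97; target position k = 20/100 · 97 = 19.4.
Cumulative frequencies: 6, 25, 46, 76, 97.
Observation 19.4 falls in the class 200 – <250.
L = 200, CF = 6, f = 19, h = 50.
P20 = 200 + ((19.4 − 6)/19)·50 = 200 + 35.2632 = 235.263.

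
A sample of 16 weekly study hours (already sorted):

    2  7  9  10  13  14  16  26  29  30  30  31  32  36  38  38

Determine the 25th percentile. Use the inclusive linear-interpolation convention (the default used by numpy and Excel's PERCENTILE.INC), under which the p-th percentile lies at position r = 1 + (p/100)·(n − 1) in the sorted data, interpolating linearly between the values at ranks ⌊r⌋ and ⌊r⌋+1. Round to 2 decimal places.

12.25

n = 16.
r = 1 + (25/100)·(16 − 1) = 1 + 3.75 = 4.75.
Rank 4 is 10 and rank 5 is 13.
Interpolate: 10 + 0.75·(13 − 10) = 10 + 0.75·3 = 12.25.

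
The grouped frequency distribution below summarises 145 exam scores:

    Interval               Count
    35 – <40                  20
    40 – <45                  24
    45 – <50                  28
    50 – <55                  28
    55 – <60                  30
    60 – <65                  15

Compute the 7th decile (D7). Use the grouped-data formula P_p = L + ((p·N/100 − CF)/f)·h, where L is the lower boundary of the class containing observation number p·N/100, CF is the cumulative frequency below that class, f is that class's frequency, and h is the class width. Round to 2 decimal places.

55.25

N = 145; target position k = 70/100 · 145 = 101.5.
Cumulative frequencies: 20, 44, 72, 100, 130, 145.
Observation 101.5 falls in the class 55 – <60.
L = 55, CF = 100, f = 30, h = 5.
P70 = 55 + ((101.5 − 100)/30)·5 = 55 + 0.25 = 55.25.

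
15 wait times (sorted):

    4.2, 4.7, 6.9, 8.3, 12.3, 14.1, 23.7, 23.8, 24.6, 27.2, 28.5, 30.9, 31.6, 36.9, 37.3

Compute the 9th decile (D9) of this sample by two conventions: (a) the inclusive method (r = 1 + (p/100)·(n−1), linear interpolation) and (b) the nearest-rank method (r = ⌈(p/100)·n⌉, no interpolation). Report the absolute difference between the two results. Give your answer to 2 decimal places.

n = 15.
(a) r = 13.6; between ranks 13 (31.6) and 14 (36.9): 34.78.
(b) the nearest-rank method: rank 14 → 36.9.
|34.78 − 36.9| = 2.12.

2.12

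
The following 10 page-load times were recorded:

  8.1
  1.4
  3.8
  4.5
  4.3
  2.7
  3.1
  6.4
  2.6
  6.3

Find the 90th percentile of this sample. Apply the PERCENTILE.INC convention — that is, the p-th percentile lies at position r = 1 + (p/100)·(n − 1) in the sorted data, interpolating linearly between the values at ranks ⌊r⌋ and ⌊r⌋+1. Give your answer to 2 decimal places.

Sorted: 1.4, 2.6, 2.7, 3.1, 3.8, 4.3, 4.5, 6.3, 6.4, 8.1.
n = 10.
r = 1 + (90/100)·(10 − 1) = 1 + 8.1 = 9.1.
Rank 9 is 6.4 and rank 10 is 8.1.
Interpolate: 6.4 + 0.1·(8.1 − 6.4) = 6.4 + 0.1·1.7 = 6.57.

6.57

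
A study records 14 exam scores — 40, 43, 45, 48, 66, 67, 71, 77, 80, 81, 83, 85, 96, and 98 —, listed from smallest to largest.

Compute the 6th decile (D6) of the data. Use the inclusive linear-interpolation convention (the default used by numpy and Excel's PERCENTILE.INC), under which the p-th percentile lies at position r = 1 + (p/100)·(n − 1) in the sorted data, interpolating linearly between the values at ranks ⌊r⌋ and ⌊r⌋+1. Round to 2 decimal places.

n = 14.
r = 1 + (60/100)·(14 − 1) = 1 + 7.8 = 8.8.
Rank 8 is 77 and rank 9 is 80.
Interpolate: 77 + 0.8·(80 − 77) = 77 + 0.8·3 = 79.4.

79.40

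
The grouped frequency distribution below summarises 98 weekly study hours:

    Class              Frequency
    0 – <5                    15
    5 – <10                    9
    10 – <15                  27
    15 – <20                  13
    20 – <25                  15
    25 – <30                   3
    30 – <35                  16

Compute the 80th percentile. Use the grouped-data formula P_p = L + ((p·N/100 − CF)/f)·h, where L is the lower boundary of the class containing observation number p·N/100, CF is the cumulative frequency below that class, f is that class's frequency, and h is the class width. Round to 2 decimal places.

N = 98; target position k = 80/100 · 98 = 78.4.
Cumulative frequencies: 15, 24, 51, 64, 79, 82, 98.
Observation 78.4 falls in the class 20 – <25.
L = 20, CF = 64, f = 15, h = 5.
P80 = 20 + ((78.4 − 64)/15)·5 = 20 + 4.8 = 24.8.

24.80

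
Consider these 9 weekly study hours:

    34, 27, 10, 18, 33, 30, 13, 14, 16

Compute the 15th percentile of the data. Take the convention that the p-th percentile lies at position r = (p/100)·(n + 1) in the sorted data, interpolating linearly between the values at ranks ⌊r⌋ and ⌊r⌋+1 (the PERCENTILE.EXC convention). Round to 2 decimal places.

11.50

Sorted: 10, 13, 14, 16, 18, 27, 30, 33, 34.
n = 9.
r = (15/100)·(9 + 1) = 1.5.
Rank 1 is 10 and rank 2 is 13.
Interpolate: 10 + 0.5·(13 − 10) = 10 + 0.5·3 = 11.5.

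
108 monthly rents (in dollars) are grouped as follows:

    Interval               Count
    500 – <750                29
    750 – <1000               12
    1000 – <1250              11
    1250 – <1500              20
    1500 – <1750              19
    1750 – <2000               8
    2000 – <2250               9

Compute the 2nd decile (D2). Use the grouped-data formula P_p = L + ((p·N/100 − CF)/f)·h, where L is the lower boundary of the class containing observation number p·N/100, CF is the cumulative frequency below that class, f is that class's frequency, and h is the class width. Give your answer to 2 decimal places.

N = 108; target position k = 20/100 · 108 = 21.6.
Cumulative frequencies: 29, 41, 52, 72, 91, 99, 108.
Observation 21.6 falls in the class 500 – <750.
L = 500, CF = 0, f = 29, h = 250.
P20 = 500 + ((21.6 − 0)/29)·250 = 500 + 186.207 = 686.207.

686.21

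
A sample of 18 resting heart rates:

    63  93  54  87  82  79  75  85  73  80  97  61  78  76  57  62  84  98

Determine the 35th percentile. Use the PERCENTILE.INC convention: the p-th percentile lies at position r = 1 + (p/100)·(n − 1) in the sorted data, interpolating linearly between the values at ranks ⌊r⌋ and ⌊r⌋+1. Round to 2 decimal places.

Sorted: 54, 57, 61, 62, 63, 73, 75, 76, 78, 79, 80, 82, 84, 85, 87, 93, 97, 98.
n = 18.
r = 1 + (35/100)·(18 − 1) = 1 + 5.95 = 6.95.
Rank 6 is 73 and rank 7 is 75.
Interpolate: 73 + 0.95·(75 − 73) = 73 + 0.95·2 = 74.9.

74.90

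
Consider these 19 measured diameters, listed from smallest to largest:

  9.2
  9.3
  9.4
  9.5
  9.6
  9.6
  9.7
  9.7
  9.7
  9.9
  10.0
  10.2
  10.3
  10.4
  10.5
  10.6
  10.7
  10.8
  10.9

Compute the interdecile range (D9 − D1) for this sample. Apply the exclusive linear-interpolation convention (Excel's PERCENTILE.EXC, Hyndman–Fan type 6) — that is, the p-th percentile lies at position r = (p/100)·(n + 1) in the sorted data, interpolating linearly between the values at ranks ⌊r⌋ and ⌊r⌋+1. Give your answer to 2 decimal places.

1.50

n = 19.
P10: r = 2 (integer) → 9.3.
P90: r = 18 (integer) → 10.8.
Difference: 10.8 − 9.3 = 1.5.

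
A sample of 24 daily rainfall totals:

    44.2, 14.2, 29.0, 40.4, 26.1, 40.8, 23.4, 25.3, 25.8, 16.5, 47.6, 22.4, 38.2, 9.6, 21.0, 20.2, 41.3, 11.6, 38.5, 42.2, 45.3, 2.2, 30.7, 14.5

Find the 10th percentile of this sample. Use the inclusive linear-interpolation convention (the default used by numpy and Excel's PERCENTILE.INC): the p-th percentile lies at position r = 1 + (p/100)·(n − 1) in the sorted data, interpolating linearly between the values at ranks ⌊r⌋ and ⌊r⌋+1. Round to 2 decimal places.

12.38

Sorted: 2.2, 9.6, 11.6, 14.2, 14.5, 16.5, 20.2, 21.0, 22.4, 23.4, 25.3, 25.8, 26.1, 29.0, 30.7, 38.2, 38.5, 40.4, 40.8, 41.3, 42.2, 44.2, 45.3, 47.6.
n = 24.
r = 1 + (10/100)·(24 − 1) = 1 + 2.3 = 3.3.
Rank 3 is 11.6 and rank 4 is 14.2.
Interpolate: 11.6 + 0.3·(14.2 − 11.6) = 11.6 + 0.3·2.6 = 12.38.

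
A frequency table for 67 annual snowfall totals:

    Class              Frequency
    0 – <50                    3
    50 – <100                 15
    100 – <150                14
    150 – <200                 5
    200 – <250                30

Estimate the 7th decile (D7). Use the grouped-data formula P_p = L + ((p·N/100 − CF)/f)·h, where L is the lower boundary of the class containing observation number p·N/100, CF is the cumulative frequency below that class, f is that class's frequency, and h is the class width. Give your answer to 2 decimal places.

216.50

N = 67; target position k = 70/100 · 67 = 46.9.
Cumulative frequencies: 3, 18, 32, 37, 67.
Observation 46.9 falls in the class 200 – <250.
L = 200, CF = 37, f = 30, h = 50.
P70 = 200 + ((46.9 − 37)/30)·50 = 200 + 16.5 = 216.5.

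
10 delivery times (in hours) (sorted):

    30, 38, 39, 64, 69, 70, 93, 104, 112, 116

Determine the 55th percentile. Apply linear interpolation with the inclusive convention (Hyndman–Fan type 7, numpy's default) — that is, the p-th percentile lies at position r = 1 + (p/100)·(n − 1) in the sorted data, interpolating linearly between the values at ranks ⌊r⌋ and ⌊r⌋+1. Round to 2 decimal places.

69.95

n = 10.
r = 1 + (55/100)·(10 − 1) = 1 + 4.95 = 5.95.
Rank 5 is 69 and rank 6 is 70.
Interpolate: 69 + 0.95·(70 − 69) = 69 + 0.95·1 = 69.95.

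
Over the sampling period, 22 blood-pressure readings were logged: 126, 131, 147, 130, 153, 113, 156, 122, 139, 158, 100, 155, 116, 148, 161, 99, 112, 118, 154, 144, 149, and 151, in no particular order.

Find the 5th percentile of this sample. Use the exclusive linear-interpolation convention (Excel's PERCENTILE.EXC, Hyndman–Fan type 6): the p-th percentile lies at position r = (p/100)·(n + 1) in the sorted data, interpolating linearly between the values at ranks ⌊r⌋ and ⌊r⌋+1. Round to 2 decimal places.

Sorted: 99, 100, 112, 113, 116, 118, 122, 126, 130, 131, 139, 144, 147, 148, 149, 151, 153, 154, 155, 156, 158, 161.
n = 22.
r = (5/100)·(22 + 1) = 1.15.
Rank 1 is 99 and rank 2 is 100.
Interpolate: 99 + 0.15·(100 − 99) = 99 + 0.15·1 = 99.15.

99.15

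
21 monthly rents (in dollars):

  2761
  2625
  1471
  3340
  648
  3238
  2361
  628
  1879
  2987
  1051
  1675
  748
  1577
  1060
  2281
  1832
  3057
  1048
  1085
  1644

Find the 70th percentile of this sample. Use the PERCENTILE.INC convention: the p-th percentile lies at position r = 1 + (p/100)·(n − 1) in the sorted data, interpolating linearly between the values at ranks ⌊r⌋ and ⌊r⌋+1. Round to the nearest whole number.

2361

Sorted: 628, 648, 748, 1048, 1051, 1060, 1085, 1471, 1577, 1644, 1675, 1832, 1879, 2281, 2361, 2625, 2761, 2987, 3057, 3238, 3340.
n = 21.
r = 1 + (70/100)·(21 − 1) = 1 + 14 = 15.
r is an integer, so P70 is the value at rank 15: 2361.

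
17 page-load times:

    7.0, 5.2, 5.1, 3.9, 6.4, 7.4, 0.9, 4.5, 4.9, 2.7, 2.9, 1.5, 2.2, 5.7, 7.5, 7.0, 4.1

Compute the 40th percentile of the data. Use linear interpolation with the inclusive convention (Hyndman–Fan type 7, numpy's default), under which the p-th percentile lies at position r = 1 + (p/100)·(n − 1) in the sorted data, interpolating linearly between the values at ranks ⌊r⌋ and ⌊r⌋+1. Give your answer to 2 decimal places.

4.26

Sorted: 0.9, 1.5, 2.2, 2.7, 2.9, 3.9, 4.1, 4.5, 4.9, 5.1, 5.2, 5.7, 6.4, 7.0, 7.0, 7.4, 7.5.
n = 17.
r = 1 + (40/100)·(17 − 1) = 1 + 6.4 = 7.4.
Rank 7 is 4.1 and rank 8 is 4.5.
Interpolate: 4.1 + 0.4·(4.5 − 4.1) = 4.1 + 0.4·0.4 = 4.26.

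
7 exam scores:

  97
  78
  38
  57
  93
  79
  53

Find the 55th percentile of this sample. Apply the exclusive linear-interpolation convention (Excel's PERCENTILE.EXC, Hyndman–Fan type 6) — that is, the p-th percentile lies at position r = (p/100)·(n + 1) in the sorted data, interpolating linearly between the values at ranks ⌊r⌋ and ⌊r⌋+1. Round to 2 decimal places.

78.40

Sorted: 38, 53, 57, 78, 79, 93, 97.
n = 7.
r = (55/100)·(7 + 1) = 4.4.
Rank 4 is 78 and rank 5 is 79.
Interpolate: 78 + 0.4·(79 − 78) = 78 + 0.4·1 = 78.4.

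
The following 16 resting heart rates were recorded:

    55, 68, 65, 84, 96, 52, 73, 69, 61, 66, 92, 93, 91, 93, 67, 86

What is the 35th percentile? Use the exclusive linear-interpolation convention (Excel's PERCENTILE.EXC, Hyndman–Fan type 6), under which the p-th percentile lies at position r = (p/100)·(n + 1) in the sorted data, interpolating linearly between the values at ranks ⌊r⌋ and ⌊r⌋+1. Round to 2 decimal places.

Sorted: 52, 55, 61, 65, 66, 67, 68, 69, 73, 84, 86, 91, 92, 93, 93, 96.
n = 16.
r = (35/100)·(16 + 1) = 5.95.
Rank 5 is 66 and rank 6 is 67.
Interpolate: 66 + 0.95·(67 − 66) = 66 + 0.95·1 = 66.95.

66.95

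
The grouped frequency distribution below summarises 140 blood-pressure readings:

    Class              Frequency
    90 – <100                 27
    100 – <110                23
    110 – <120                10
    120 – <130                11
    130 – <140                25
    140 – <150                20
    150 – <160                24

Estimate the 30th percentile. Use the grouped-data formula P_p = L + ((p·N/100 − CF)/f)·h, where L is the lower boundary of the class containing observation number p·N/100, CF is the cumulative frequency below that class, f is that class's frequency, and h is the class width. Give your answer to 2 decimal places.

106.52

N = 140; target position k = 30/100 · 140 = 42.
Cumulative frequencies: 27, 50, 60, 71, 96, 116, 140.
Observation 42 falls in the class 100 – <110.
L = 100, CF = 27, f = 23, h = 10.
P30 = 100 + ((42 − 27)/23)·10 = 100 + 6.52174 = 106.522.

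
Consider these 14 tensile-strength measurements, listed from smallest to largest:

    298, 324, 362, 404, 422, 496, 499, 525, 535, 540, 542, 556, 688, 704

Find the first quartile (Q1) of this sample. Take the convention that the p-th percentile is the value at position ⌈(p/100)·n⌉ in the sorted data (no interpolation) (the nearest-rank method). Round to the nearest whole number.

n = 14.
Position = ⌈25/100 · 14⌉ = ⌈3.5⌉ = 4.
The value at rank 4 is 404.

404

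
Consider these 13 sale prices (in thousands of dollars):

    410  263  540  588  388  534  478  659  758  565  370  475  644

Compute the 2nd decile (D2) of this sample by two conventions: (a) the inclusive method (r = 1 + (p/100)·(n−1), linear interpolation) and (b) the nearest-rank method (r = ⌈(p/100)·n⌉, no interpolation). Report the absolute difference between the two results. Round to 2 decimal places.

8.80

Sorted: 263, 370, 388, 410, 475, 478, 534, 540, 565, 588, 644, 659, 758.
n = 13.
(a) r = 3.4; between ranks 3 (388) and 4 (410): 396.8.
(b) the nearest-rank method: rank 3 → 388.
|396.8 − 388| = 8.8.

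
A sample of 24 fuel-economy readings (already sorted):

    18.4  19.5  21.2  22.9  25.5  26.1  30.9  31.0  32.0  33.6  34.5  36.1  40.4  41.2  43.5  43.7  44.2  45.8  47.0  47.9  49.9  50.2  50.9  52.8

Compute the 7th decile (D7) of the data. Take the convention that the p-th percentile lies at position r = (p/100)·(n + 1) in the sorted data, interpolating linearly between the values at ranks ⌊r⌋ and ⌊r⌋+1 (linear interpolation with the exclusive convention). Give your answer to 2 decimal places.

n = 24.
r = (70/100)·(24 + 1) = 17.5.
Rank 17 is 44.2 and rank 18 is 45.8.
Interpolate: 44.2 + 0.5·(45.8 − 44.2) = 44.2 + 0.5·1.6 = 45.

45.00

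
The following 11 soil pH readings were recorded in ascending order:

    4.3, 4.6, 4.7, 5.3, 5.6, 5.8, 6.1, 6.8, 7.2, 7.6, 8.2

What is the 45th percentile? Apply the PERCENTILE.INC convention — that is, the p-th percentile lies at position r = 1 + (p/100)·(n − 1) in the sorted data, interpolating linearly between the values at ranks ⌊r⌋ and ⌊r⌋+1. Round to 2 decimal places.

5.70

n = 11.
r = 1 + (45/100)·(11 − 1) = 1 + 4.5 = 5.5.
Rank 5 is 5.6 and rank 6 is 5.8.
Interpolate: 5.6 + 0.5·(5.8 − 5.6) = 5.6 + 0.5·0.2 = 5.7.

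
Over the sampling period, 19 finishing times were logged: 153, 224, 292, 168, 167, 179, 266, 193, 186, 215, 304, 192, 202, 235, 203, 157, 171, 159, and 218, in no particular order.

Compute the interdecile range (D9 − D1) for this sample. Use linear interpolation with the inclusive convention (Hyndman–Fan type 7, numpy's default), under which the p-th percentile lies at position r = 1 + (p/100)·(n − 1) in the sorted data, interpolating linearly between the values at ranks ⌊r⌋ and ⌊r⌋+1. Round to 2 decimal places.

Sorted: 153, 157, 159, 167, 168, 171, 179, 186, 192, 193, 202, 203, 215, 218, 224, 235, 266, 292, 304.
n = 19.
P10: r = 2.8; ranks 2–3 are 157, 159; interpolating gives 158.6.
P90: r = 17.2; ranks 17–18 are 266, 292; interpolating gives 271.2.
Difference: 271.2 − 158.6 = 112.6.

112.60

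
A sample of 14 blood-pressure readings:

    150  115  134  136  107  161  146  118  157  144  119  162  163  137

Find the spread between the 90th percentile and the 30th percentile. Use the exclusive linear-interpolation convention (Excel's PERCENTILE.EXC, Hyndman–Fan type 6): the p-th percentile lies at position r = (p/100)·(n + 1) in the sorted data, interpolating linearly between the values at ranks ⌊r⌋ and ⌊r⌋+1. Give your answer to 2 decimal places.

Sorted: 107, 115, 118, 119, 134, 136, 137, 144, 146, 150, 157, 161, 162, 163.
n = 14.
P30: r = 4.5; ranks 4–5 are 119, 134; interpolating gives 126.5.
P90: r = 13.5; ranks 13–14 are 162, 163; interpolating gives 162.5.
Difference: 162.5 − 126.5 = 36.

36.00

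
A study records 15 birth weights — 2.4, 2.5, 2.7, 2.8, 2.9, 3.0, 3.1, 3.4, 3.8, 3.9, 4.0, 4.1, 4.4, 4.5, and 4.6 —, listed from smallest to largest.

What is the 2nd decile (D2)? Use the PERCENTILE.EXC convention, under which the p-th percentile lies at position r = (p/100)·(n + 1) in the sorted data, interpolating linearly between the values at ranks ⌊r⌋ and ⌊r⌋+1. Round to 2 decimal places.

n = 15.
r = (20/100)·(15 + 1) = 3.2.
Rank 3 is 2.7 and rank 4 is 2.8.
Interpolate: 2.7 + 0.2·(2.8 − 2.7) = 2.7 + 0.2·0.1 = 2.72.

2.72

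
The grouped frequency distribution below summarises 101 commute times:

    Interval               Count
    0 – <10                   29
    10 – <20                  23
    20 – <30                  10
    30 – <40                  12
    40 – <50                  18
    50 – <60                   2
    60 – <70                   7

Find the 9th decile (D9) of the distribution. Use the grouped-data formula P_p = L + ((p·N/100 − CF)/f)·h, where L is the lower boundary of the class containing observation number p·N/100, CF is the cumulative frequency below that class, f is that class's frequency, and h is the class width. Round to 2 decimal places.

49.39

N = 101; target position k = 90/100 · 101 = 90.9.
Cumulative frequencies: 29, 52, 62, 74, 92, 94, 101.
Observation 90.9 falls in the class 40 – <50.
L = 40, CF = 74, f = 18, h = 10.
P90 = 40 + ((90.9 − 74)/18)·10 = 40 + 9.38889 = 49.3889.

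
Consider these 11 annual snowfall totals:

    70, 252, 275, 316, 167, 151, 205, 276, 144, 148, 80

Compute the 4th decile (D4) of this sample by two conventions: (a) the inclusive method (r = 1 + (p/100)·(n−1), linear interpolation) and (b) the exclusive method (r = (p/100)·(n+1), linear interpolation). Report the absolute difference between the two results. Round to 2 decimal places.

0.60

Sorted: 70, 80, 144, 148, 151, 167, 205, 252, 275, 276, 316.
n = 11.
(a) r = 5 → value at rank 5 = 151.
(b) r = 4.8; between ranks 4 (148) and 5 (151): 150.4.
|151 − 150.4| = 0.6.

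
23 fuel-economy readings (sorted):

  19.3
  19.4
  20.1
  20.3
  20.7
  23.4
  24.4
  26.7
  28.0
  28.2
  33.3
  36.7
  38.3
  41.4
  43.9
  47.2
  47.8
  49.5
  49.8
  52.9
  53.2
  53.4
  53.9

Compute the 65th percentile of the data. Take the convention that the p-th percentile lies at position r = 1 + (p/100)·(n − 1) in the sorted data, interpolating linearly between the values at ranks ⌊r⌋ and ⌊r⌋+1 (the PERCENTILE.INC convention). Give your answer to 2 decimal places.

44.89

n = 23.
r = 1 + (65/100)·(23 − 1) = 1 + 14.3 = 15.3.
Rank 15 is 43.9 and rank 16 is 47.2.
Interpolate: 43.9 + 0.3·(47.2 − 43.9) = 43.9 + 0.3·3.3 = 44.89.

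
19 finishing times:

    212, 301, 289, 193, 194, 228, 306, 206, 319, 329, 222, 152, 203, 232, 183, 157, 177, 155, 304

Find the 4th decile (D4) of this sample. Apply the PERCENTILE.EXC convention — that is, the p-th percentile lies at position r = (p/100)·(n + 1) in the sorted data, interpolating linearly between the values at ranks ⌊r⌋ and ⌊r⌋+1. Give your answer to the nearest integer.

203

Sorted: 152, 155, 157, 177, 183, 193, 194, 203, 206, 212, 222, 228, 232, 289, 301, 304, 306, 319, 329.
n = 19.
r = (40/100)·(19 + 1) = 8.
r is an integer, so P40 is the value at rank 8: 203.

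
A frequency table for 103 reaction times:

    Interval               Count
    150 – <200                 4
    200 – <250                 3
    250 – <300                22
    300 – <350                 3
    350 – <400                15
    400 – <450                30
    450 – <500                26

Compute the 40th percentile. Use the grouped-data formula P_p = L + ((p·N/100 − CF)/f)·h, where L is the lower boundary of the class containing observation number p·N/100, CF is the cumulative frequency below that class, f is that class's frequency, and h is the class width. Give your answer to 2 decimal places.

380.67

N = 103; target position k = 40/100 · 103 = 41.2.
Cumulative frequencies: 4, 7, 29, 32, 47, 77, 103.
Observation 41.2 falls in the class 350 – <400.
L = 350, CF = 32, f = 15, h = 50.
P40 = 350 + ((41.2 − 32)/15)·50 = 350 + 30.6667 = 380.667.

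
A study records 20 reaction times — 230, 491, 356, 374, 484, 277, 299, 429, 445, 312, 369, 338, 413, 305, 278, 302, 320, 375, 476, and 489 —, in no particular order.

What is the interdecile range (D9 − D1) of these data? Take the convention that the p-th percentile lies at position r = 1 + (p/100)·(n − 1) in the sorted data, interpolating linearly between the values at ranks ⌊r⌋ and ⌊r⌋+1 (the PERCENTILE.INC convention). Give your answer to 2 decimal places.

Sorted: 230, 277, 278, 299, 302, 305, 312, 320, 338, 356, 369, 374, 375, 413, 429, 445, 476, 484, 489, 491.
n = 20.
P10: r = 2.9; ranks 2–3 are 277, 278; interpolating gives 277.9.
P90: r = 18.1; ranks 18–19 are 484, 489; interpolating gives 484.5.
Difference: 484.5 − 277.9 = 206.6.

206.60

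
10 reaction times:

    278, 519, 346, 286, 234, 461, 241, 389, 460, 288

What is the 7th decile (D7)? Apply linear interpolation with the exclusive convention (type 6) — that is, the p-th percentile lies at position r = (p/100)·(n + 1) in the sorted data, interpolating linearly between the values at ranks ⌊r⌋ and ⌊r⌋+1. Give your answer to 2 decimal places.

Sorted: 234, 241, 278, 286, 288, 346, 389, 460, 461, 519.
n = 10.
r = (70/100)·(10 + 1) = 7.7.
Rank 7 is 389 and rank 8 is 460.
Interpolate: 389 + 0.7·(460 − 389) = 389 + 0.7·71 = 438.7.

438.70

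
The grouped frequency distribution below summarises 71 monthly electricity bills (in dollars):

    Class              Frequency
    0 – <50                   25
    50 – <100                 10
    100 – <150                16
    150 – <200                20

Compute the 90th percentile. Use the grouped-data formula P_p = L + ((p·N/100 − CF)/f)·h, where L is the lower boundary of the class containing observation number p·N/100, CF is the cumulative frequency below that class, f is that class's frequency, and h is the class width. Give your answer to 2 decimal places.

182.25

N = 71; target position k = 90/100 · 71 = 63.9.
Cumulative frequencies: 25, 35, 51, 71.
Observation 63.9 falls in the class 150 – <200.
L = 150, CF = 51, f = 20, h = 50.
P90 = 150 + ((63.9 − 51)/20)·50 = 150 + 32.25 = 182.25.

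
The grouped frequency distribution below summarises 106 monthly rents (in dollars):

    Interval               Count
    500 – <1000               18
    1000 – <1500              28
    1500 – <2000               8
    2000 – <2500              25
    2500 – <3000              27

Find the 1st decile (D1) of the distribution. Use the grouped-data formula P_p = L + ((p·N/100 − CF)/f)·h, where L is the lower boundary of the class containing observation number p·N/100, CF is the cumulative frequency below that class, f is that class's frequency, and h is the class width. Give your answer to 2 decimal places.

794.44

N = 106; target position k = 10/100 · 106 = 10.6.
Cumulative frequencies: 18, 46, 54, 79, 106.
Observation 10.6 falls in the class 500 – <1000.
L = 500, CF = 0, f = 18, h = 500.
P10 = 500 + ((10.6 − 0)/18)·500 = 500 + 294.444 = 794.444.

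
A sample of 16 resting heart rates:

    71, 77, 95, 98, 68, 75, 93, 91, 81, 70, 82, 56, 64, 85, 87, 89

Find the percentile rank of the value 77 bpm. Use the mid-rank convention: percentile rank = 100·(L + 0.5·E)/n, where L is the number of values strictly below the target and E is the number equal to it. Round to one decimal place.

Sorted: 56, 64, 68, 70, 71, 75, 77, 81, 82, 85, 87, 89, 91, 93, 95, 98.
Count below 77: L = 6; count equal: E = 1; n = 16.
Percentile rank = 100·(6 + 0.5·1)/16 = 100·6.5/16 = 40.62.

40.6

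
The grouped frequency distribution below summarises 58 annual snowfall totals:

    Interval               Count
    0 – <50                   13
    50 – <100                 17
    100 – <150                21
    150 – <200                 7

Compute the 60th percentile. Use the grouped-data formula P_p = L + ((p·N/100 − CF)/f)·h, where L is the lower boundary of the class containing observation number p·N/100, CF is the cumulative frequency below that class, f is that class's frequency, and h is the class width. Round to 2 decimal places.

111.43

N = 58; target position k = 60/100 · 58 = 34.8.
Cumulative frequencies: 13, 30, 51, 58.
Observation 34.8 falls in the class 100 – <150.
L = 100, CF = 30, f = 21, h = 50.
P60 = 100 + ((34.8 − 30)/21)·50 = 100 + 11.4286 = 111.429.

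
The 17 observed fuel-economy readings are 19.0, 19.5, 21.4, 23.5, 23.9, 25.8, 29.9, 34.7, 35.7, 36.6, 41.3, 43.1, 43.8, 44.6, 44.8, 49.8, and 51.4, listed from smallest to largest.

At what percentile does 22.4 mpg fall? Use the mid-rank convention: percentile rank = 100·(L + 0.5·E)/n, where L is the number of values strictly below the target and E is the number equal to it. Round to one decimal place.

Count below 22.4: L = 3; count equal: E = 0; n = 17.
Percentile rank = 100·(3 + 0.5·0)/17 = 100·3/17 = 17.65.

17.6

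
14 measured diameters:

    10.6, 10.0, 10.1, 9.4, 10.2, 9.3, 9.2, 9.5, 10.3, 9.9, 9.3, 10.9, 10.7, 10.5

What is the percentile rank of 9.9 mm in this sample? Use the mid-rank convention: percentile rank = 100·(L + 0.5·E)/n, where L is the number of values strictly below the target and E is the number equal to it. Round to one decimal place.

39.3

Sorted: 9.2, 9.3, 9.3, 9.4, 9.5, 9.9, 10.0, 10.1, 10.2, 10.3, 10.5, 10.6, 10.7, 10.9.
Count below 9.9: L = 5; count equal: E = 1; n = 14.
Percentile rank = 100·(5 + 0.5·1)/14 = 100·5.5/14 = 39.29.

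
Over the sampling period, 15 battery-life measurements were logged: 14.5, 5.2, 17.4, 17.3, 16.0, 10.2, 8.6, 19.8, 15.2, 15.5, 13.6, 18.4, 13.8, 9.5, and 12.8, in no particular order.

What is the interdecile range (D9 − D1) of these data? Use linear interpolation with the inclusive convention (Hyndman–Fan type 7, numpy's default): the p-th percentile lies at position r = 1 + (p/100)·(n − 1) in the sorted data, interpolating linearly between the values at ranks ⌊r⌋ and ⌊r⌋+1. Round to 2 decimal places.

Sorted: 5.2, 8.6, 9.5, 10.2, 12.8, 13.6, 13.8, 14.5, 15.2, 15.5, 16.0, 17.3, 17.4, 18.4, 19.8.
n = 15.
P10: r = 2.4; ranks 2–3 are 8.6, 9.5; interpolating gives 8.96.
P90: r = 13.6; ranks 13–14 are 17.4, 18.4; interpolating gives 18.
Difference: 18 − 8.96 = 9.04.

9.04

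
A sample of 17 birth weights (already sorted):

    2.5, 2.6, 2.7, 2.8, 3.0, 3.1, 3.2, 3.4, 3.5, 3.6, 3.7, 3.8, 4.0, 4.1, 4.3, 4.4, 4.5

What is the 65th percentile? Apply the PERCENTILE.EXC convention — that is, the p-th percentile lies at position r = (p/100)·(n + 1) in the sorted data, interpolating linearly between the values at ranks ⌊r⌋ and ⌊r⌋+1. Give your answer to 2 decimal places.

n = 17.
r = (65/100)·(17 + 1) = 11.7.
Rank 11 is 3.7 and rank 12 is 3.8.
Interpolate: 3.7 + 0.7·(3.8 − 3.7) = 3.7 + 0.7·0.1 = 3.77.

3.77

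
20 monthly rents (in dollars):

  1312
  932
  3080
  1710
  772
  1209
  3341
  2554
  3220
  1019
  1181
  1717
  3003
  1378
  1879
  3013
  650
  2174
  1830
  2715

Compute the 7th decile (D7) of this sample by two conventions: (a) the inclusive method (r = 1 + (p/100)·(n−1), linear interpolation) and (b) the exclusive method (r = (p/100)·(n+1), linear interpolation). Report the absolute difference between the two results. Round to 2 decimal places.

Sorted: 650, 772, 932, 1019, 1181, 1209, 1312, 1378, 1710, 1717, 1830, 1879, 2174, 2554, 2715, 3003, 3013, 3080, 3220, 3341.
n = 20.
(a) r = 14.3; between ranks 14 (2554) and 15 (2715): 2602.3.
(b) r = 14.7; between ranks 14 (2554) and 15 (2715): 2666.7.
|2602.3 − 2666.7| = 64.4.

64.40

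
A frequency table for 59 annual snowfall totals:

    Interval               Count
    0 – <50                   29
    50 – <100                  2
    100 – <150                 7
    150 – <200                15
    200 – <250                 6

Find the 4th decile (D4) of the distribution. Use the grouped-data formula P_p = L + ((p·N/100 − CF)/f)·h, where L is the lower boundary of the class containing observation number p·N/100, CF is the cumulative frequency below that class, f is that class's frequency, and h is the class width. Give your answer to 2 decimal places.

N = 59; target position k = 40/100 · 59 = 23.6.
Cumulative frequencies: 29, 31, 38, 53, 59.
Observation 23.6 falls in the class 0 – <50.
L = 0, CF = 0, f = 29, h = 50.
P40 = 0 + ((23.6 − 0)/29)·50 = 0 + 40.6897 = 40.6897.

40.69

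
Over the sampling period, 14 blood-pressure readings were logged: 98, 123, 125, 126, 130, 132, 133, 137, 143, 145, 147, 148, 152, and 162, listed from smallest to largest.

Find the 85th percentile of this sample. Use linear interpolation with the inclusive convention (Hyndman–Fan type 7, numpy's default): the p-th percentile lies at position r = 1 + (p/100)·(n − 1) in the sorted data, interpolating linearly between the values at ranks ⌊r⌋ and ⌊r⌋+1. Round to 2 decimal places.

n = 14.
r = 1 + (85/100)·(14 − 1) = 1 + 11.05 = 12.05.
Rank 12 is 148 and rank 13 is 152.
Interpolate: 148 + 0.05·(152 − 148) = 148 + 0.05·4 = 148.2.

148.20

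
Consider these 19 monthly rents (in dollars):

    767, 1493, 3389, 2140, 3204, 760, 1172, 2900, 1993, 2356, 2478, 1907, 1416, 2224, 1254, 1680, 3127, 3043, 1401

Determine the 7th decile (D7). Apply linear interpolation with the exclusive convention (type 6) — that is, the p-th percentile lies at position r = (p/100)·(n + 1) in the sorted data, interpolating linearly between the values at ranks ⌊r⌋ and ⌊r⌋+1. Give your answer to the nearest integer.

Sorted: 760, 767, 1172, 1254, 1401, 1416, 1493, 1680, 1907, 1993, 2140, 2224, 2356, 2478, 2900, 3043, 3127, 3204, 3389.
n = 19.
r = (70/100)·(19 + 1) = 14.
r is an integer, so P70 is the value at rank 14: 2478.

2478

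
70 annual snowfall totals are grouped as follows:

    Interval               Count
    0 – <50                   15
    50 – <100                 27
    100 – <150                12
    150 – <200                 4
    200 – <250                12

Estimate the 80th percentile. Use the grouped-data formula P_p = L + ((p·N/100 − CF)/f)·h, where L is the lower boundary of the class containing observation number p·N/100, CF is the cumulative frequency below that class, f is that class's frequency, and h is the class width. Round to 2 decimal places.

N = 70; target position k = 80/100 · 70 = 56.
Cumulative frequencies: 15, 42, 54, 58, 70.
Observation 56 falls in the class 150 – <200.
L = 150, CF = 54, f = 4, h = 50.
P80 = 150 + ((56 − 54)/4)·50 = 150 + 25 = 175.

175.00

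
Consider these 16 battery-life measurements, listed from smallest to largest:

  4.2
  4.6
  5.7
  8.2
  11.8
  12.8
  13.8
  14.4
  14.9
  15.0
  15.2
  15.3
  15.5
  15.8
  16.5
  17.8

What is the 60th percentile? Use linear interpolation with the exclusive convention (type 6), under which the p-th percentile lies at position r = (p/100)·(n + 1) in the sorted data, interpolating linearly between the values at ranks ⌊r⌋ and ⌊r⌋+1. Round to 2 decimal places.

n = 16.
r = (60/100)·(16 + 1) = 10.2.
Rank 10 is 15.0 and rank 11 is 15.2.
Interpolate: 15.0 + 0.2·(15.2 − 15.0) = 15.0 + 0.2·0.2 = 15.04.

15.04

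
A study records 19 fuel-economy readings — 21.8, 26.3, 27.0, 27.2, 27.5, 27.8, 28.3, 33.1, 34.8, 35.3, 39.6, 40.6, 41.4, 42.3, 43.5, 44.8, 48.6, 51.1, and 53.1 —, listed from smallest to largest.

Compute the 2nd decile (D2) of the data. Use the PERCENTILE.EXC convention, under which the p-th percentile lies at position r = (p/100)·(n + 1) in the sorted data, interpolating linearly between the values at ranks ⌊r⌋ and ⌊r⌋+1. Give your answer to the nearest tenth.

n = 19.
r = (20/100)·(19 + 1) = 4.
r is an integer, so P20 is the value at rank 4: 27.2.

27.2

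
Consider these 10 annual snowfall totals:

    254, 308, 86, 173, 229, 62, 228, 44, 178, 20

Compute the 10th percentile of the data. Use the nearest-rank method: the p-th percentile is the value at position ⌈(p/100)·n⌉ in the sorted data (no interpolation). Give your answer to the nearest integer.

20

Sorted: 20, 44, 62, 86, 173, 178, 228, 229, 254, 308.
n = 10.
Position = ⌈10/100 · 10⌉ = ⌈1⌉ = 1.
The value at rank 1 is 20.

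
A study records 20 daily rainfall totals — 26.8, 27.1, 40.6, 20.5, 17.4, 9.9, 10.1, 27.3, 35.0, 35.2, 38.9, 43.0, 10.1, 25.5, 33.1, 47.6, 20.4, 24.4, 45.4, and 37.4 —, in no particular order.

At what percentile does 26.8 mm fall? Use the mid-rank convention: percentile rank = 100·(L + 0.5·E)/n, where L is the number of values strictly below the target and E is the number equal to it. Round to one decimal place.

Sorted: 9.9, 10.1, 10.1, 17.4, 20.4, 20.5, 24.4, 25.5, 26.8, 27.1, 27.3, 33.1, 35.0, 35.2, 37.4, 38.9, 40.6, 43.0, 45.4, 47.6.
Count below 26.8: L = 8; count equal: E = 1; n = 20.
Percentile rank = 100·(8 + 0.5·1)/20 = 100·8.5/20 = 42.5.

42.5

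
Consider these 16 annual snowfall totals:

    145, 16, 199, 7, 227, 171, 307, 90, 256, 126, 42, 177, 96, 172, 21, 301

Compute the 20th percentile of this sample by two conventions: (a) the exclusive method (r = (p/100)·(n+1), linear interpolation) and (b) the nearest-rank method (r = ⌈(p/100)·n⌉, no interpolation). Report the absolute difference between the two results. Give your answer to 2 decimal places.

Sorted: 7, 16, 21, 42, 90, 96, 126, 145, 171, 172, 177, 199, 227, 256, 301, 307.
n = 16.
(a) r = 3.4; between ranks 3 (21) and 4 (42): 29.4.
(b) the nearest-rank method: rank 4 → 42.
|29.4 − 42| = 12.6.

12.60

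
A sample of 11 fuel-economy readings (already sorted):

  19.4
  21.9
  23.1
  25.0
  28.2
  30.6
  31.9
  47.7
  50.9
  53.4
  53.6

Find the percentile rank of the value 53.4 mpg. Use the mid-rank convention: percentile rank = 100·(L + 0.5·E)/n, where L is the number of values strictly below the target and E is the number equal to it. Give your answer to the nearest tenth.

86.4

Count below 53.4: L = 9; count equal: E = 1; n = 11.
Percentile rank = 100·(9 + 0.5·1)/11 = 100·9.5/11 = 86.36.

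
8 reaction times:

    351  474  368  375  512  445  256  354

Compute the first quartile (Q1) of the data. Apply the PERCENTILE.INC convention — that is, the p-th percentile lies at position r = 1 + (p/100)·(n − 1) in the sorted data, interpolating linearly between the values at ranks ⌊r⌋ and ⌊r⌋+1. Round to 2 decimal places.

353.25

Sorted: 256, 351, 354, 368, 375, 445, 474, 512.
n = 8.
r = 1 + (25/100)·(8 − 1) = 1 + 1.75 = 2.75.
Rank 2 is 351 and rank 3 is 354.
Interpolate: 351 + 0.75·(354 − 351) = 351 + 0.75·3 = 353.25.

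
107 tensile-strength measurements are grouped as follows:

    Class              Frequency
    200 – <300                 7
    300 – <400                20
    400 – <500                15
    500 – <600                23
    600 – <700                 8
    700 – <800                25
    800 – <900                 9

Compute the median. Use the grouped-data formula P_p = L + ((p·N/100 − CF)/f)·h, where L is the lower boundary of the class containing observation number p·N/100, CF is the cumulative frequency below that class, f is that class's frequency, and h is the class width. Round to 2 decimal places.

550.00

N = 107; target position k = 50/100 · 107 = 53.5.
Cumulative frequencies: 7, 27, 42, 65, 73, 98, 107.
Observation 53.5 falls in the class 500 – <600.
L = 500, CF = 42, f = 23, h = 100.
P50 = 500 + ((53.5 − 42)/23)·100 = 500 + 50 = 550.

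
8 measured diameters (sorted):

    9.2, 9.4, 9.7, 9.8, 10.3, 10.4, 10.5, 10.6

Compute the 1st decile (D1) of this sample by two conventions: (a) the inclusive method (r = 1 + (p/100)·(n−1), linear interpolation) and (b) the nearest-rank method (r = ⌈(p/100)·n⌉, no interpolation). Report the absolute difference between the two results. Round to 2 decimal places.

n = 8.
(a) r = 1.7; between ranks 1 (9.2) and 2 (9.4): 9.34.
(b) the nearest-rank method: rank 1 → 9.2.
|9.34 − 9.2| = 0.14.

0.14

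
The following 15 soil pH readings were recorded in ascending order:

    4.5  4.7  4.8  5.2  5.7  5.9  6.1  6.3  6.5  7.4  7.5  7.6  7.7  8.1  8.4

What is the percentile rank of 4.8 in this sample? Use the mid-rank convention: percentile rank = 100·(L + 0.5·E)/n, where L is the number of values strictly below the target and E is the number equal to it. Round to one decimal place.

Count below 4.8: L = 2; count equal: E = 1; n = 15.
Percentile rank = 100·(2 + 0.5·1)/15 = 100·2.5/15 = 16.67.

16.7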